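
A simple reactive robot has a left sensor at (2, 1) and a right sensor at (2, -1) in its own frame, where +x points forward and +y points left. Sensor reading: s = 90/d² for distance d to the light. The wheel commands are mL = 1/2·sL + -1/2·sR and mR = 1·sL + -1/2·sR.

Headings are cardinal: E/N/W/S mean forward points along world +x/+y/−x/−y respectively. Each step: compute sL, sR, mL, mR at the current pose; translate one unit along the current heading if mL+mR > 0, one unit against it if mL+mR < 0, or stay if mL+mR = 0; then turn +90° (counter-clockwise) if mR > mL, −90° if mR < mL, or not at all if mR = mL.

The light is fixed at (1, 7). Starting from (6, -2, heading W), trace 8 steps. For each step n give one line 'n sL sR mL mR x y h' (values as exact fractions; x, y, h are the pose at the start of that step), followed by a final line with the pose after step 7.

0 90/109 90/73 -1620/7957 1665/7957 6 -2 W
1 45/73 9/13 -36/949 513/1898 5 -2 S
2 10/13 90/157 200/2041 985/2041 5 -3 E
3 9/8 9/10 9/80 27/40 6 -3 N
4 90/109 90/73 -1620/7957 1665/7957 6 -2 W
5 45/73 9/13 -36/949 513/1898 5 -2 S
6 10/13 90/157 200/2041 985/2041 5 -3 E
7 9/8 9/10 9/80 27/40 6 -3 N
final 6 -2 W

n=0: pose=(6,-2,W); sL=90/109, sR=90/73; mL=-1620/7957, mR=1665/7957; mL+mR=45/7957 → advance +1; mR−mL=45/109 → turn +1·90°
n=1: pose=(5,-2,S); sL=45/73, sR=9/13; mL=-36/949, mR=513/1898; mL+mR=441/1898 → advance +1; mR−mL=45/146 → turn +1·90°
n=2: pose=(5,-3,E); sL=10/13, sR=90/157; mL=200/2041, mR=985/2041; mL+mR=1185/2041 → advance +1; mR−mL=5/13 → turn +1·90°
n=3: pose=(6,-3,N); sL=9/8, sR=9/10; mL=9/80, mR=27/40; mL+mR=63/80 → advance +1; mR−mL=9/16 → turn +1·90°
n=4: pose=(6,-2,W); sL=90/109, sR=90/73; mL=-1620/7957, mR=1665/7957; mL+mR=45/7957 → advance +1; mR−mL=45/109 → turn +1·90°
n=5: pose=(5,-2,S); sL=45/73, sR=9/13; mL=-36/949, mR=513/1898; mL+mR=441/1898 → advance +1; mR−mL=45/146 → turn +1·90°
n=6: pose=(5,-3,E); sL=10/13, sR=90/157; mL=200/2041, mR=985/2041; mL+mR=1185/2041 → advance +1; mR−mL=5/13 → turn +1·90°
n=7: pose=(6,-3,N); sL=9/8, sR=9/10; mL=9/80, mR=27/40; mL+mR=63/80 → advance +1; mR−mL=9/16 → turn +1·90°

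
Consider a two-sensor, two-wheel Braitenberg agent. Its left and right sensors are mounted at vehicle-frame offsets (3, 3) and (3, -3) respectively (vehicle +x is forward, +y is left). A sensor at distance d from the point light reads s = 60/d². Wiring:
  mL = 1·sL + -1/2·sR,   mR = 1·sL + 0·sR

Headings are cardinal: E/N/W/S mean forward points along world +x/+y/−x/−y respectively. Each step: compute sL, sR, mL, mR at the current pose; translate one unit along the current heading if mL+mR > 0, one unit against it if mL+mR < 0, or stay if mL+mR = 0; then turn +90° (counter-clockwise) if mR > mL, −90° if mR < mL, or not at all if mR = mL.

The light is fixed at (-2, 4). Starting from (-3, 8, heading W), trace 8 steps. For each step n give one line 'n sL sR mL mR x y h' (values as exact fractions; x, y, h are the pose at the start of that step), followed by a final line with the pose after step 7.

0 60/17 12/13 678/221 60/17 -3 8 W
1 30 30/13 375/13 30 -4 8 S
2 60/37 60 -1050/37 60/37 -4 7 E
3 5/6 5/3 0 5/6 -5 7 N
4 60/37 12/17 798/629 60/37 -5 8 W
5 30 6/5 147/5 30 -6 8 S
6 60/37 60 -1050/37 60/37 -6 7 E
7 3/5 3/2 -3/20 3/5 -7 7 N
final -7 8 W

n=0: pose=(-3,8,W); sL=60/17, sR=12/13; mL=678/221, mR=60/17; mL+mR=1458/221 → advance +1; mR−mL=6/13 → turn +1·90°
n=1: pose=(-4,8,S); sL=30, sR=30/13; mL=375/13, mR=30; mL+mR=765/13 → advance +1; mR−mL=15/13 → turn +1·90°
n=2: pose=(-4,7,E); sL=60/37, sR=60; mL=-1050/37, mR=60/37; mL+mR=-990/37 → advance -1; mR−mL=30 → turn +1·90°
n=3: pose=(-5,7,N); sL=5/6, sR=5/3; mL=0, mR=5/6; mL+mR=5/6 → advance +1; mR−mL=5/6 → turn +1·90°
n=4: pose=(-5,8,W); sL=60/37, sR=12/17; mL=798/629, mR=60/37; mL+mR=1818/629 → advance +1; mR−mL=6/17 → turn +1·90°
n=5: pose=(-6,8,S); sL=30, sR=6/5; mL=147/5, mR=30; mL+mR=297/5 → advance +1; mR−mL=3/5 → turn +1·90°
n=6: pose=(-6,7,E); sL=60/37, sR=60; mL=-1050/37, mR=60/37; mL+mR=-990/37 → advance -1; mR−mL=30 → turn +1·90°
n=7: pose=(-7,7,N); sL=3/5, sR=3/2; mL=-3/20, mR=3/5; mL+mR=9/20 → advance +1; mR−mL=3/4 → turn +1·90°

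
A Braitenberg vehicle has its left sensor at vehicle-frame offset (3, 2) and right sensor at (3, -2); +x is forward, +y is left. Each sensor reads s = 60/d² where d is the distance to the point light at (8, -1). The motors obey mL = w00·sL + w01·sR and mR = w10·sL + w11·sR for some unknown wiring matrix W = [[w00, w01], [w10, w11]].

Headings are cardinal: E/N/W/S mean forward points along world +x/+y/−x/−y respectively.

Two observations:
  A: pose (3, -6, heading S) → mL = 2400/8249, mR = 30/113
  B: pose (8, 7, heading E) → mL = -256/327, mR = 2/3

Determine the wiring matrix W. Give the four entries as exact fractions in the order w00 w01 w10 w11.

1 -1 0 1/2

obs A: pose=(3,-6,S) → sL=60/73, sR=60/113, mL=2400/8249, mR=30/113
obs B: pose=(8,7,E) → sL=60/109, sR=4/3, mL=-256/327, mR=2/3
sensor matrix S = [[60/73, 60/113], [60/109, 4/3]]; det S = 722560/899141
solve [mL_A; mL_B] = S·[w00; w01] and [mR_A; mR_B] = S·[w10; w11]:
  w00 = 1, w01 = -1, w10 = 0, w11 = 1/2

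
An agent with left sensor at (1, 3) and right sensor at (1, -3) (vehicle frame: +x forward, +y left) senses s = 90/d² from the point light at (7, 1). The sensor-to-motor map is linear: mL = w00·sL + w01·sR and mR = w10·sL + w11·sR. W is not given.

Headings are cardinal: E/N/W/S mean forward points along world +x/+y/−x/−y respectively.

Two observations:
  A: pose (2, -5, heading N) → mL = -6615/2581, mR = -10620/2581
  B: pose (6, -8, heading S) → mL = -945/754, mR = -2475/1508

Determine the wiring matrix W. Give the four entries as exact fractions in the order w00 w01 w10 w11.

-1 -1/2 -1 -1

obs A: pose=(2,-5,N) → sL=90/89, sR=90/29, mL=-6615/2581, mR=-10620/2581
obs B: pose=(6,-8,S) → sL=45/52, sR=45/58, mL=-945/754, mR=-2475/1508
sensor matrix S = [[90/89, 90/29], [45/52, 45/58]]; det S = -127575/67106
solve [mL_A; mL_B] = S·[w00; w01] and [mR_A; mR_B] = S·[w10; w11]:
  w00 = -1, w01 = -1/2, w10 = -1, w11 = -1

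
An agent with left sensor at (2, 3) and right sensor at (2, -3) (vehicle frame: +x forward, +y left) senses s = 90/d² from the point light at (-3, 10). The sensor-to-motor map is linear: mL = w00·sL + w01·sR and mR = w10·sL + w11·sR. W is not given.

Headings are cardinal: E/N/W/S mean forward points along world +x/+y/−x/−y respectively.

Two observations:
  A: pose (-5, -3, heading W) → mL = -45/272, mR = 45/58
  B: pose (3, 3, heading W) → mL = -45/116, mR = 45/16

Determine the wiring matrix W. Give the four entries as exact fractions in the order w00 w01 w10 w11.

-1/2 0 0 1

obs A: pose=(-5,-3,W) → sL=45/136, sR=45/58, mL=-45/272, mR=45/58
obs B: pose=(3,3,W) → sL=45/58, sR=45/16, mL=-45/116, mR=45/16
sensor matrix S = [[45/136, 45/58], [45/58, 45/16]]; det S = 601425/1830016
solve [mL_A; mL_B] = S·[w00; w01] and [mR_A; mR_B] = S·[w10; w11]:
  w00 = -1/2, w01 = 0, w10 = 0, w11 = 1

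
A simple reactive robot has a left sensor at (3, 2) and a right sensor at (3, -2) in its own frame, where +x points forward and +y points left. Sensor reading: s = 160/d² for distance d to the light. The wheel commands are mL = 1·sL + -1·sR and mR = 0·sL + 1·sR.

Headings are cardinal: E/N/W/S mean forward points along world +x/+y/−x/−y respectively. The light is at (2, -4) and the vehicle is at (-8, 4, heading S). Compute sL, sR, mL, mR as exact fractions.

160/89 160/169 12800/15041 160/169

left sensor world pos  = (-6, 1); dL² = 89
right sensor world pos = (-10, 1); dR² = 169
sL = 160/89 = 160/89
sR = 160/169 = 160/169
mL = 1·sL + -1·sR = 12800/15041
mR = 0·sL + 1·sR = 160/169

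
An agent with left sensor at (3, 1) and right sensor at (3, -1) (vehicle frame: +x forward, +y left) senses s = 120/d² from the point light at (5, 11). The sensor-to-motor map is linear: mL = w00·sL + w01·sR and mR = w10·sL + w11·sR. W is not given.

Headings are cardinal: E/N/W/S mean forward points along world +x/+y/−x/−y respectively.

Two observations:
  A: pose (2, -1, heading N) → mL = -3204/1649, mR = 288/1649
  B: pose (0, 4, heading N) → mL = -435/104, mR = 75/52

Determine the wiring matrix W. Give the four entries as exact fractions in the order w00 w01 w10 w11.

obs A: pose=(2,-1,N) → sL=120/97, sR=24/17, mL=-3204/1649, mR=288/1649
obs B: pose=(0,4,N) → sL=30/13, sR=15/4, mL=-435/104, mR=75/52
sensor matrix S = [[120/97, 24/17], [30/13, 15/4]]; det S = 29610/21437
solve [mL_A; mL_B] = S·[w00; w01] and [mR_A; mR_B] = S·[w10; w11]:
  w00 = -1, w01 = -1/2, w10 = -1, w11 = 1

-1 -1/2 -1 1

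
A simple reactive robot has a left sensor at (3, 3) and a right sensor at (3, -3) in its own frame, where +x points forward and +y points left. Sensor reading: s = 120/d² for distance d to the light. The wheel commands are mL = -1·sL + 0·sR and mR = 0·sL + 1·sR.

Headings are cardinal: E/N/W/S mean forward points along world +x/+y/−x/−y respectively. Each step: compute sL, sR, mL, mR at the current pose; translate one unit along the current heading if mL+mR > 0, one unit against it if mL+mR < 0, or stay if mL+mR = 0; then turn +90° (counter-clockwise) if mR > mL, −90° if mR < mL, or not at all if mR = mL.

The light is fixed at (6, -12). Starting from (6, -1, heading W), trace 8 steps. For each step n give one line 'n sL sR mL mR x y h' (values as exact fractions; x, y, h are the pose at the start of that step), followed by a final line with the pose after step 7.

0 120/73 24/41 -120/73 24/41 6 -1 W
1 3/2 30/17 -3/2 30/17 7 -1 S
2 24/37 24/13 -24/37 24/13 7 -2 E
3 12/17 60/97 -12/17 60/97 8 -2 N
4 120/37 24/29 -120/37 24/29 8 -3 W
5 5/3 10/3 -5/3 10/3 9 -3 S
6 120/157 120/61 -120/157 120/61 9 -4 E
7 60/61 12/17 -60/61 12/17 10 -4 N
final 10 -5 W

n=0: pose=(6,-1,W); sL=120/73, sR=24/41; mL=-120/73, mR=24/41; mL+mR=-3168/2993 → advance -1; mR−mL=6672/2993 → turn +1·90°
n=1: pose=(7,-1,S); sL=3/2, sR=30/17; mL=-3/2, mR=30/17; mL+mR=9/34 → advance +1; mR−mL=111/34 → turn +1·90°
n=2: pose=(7,-2,E); sL=24/37, sR=24/13; mL=-24/37, mR=24/13; mL+mR=576/481 → advance +1; mR−mL=1200/481 → turn +1·90°
n=3: pose=(8,-2,N); sL=12/17, sR=60/97; mL=-12/17, mR=60/97; mL+mR=-144/1649 → advance -1; mR−mL=2184/1649 → turn +1·90°
n=4: pose=(8,-3,W); sL=120/37, sR=24/29; mL=-120/37, mR=24/29; mL+mR=-2592/1073 → advance -1; mR−mL=4368/1073 → turn +1·90°
n=5: pose=(9,-3,S); sL=5/3, sR=10/3; mL=-5/3, mR=10/3; mL+mR=5/3 → advance +1; mR−mL=5 → turn +1·90°
n=6: pose=(9,-4,E); sL=120/157, sR=120/61; mL=-120/157, mR=120/61; mL+mR=11520/9577 → advance +1; mR−mL=26160/9577 → turn +1·90°
n=7: pose=(10,-4,N); sL=60/61, sR=12/17; mL=-60/61, mR=12/17; mL+mR=-288/1037 → advance -1; mR−mL=1752/1037 → turn +1·90°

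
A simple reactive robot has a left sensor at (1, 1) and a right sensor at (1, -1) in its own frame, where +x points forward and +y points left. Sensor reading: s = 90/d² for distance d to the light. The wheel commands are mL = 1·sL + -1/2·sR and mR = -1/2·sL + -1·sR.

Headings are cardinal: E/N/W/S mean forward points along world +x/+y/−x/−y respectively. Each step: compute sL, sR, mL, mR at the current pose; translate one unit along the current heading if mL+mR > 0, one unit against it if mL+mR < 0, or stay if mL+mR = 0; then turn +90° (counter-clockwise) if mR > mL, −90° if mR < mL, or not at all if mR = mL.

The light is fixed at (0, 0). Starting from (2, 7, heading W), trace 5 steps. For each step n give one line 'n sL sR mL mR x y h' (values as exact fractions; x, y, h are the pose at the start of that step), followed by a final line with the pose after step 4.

0 90/37 18/13 837/481 -1251/481 2 7 W
1 45/34 9/8 207/272 -243/136 3 7 N
2 18/13 90/41 153/533 -1539/533 3 6 E
3 45/17 45/13 405/442 -2115/442 2 6 S
4 90/37 18/13 837/481 -1251/481 2 7 W
final 3 7 N

n=0: pose=(2,7,W); sL=90/37, sR=18/13; mL=837/481, mR=-1251/481; mL+mR=-414/481 → advance -1; mR−mL=-2088/481 → turn -1·90°
n=1: pose=(3,7,N); sL=45/34, sR=9/8; mL=207/272, mR=-243/136; mL+mR=-279/272 → advance -1; mR−mL=-693/272 → turn -1·90°
n=2: pose=(3,6,E); sL=18/13, sR=90/41; mL=153/533, mR=-1539/533; mL+mR=-1386/533 → advance -1; mR−mL=-1692/533 → turn -1·90°
n=3: pose=(2,6,S); sL=45/17, sR=45/13; mL=405/442, mR=-2115/442; mL+mR=-855/221 → advance -1; mR−mL=-1260/221 → turn -1·90°
n=4: pose=(2,7,W); sL=90/37, sR=18/13; mL=837/481, mR=-1251/481; mL+mR=-414/481 → advance -1; mR−mL=-2088/481 → turn -1·90°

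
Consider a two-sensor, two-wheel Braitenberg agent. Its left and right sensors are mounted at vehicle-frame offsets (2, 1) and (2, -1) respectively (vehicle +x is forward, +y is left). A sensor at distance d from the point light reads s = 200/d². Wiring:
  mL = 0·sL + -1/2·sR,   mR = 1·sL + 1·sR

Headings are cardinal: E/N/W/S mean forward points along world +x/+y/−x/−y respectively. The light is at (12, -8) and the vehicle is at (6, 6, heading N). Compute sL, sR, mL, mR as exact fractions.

left sensor world pos  = (5, 8); dL² = 305
right sensor world pos = (7, 8); dR² = 281
sL = 200/305 = 40/61
sR = 200/281 = 200/281
mL = 0·sL + -1/2·sR = -100/281
mR = 1·sL + 1·sR = 23440/17141

40/61 200/281 -100/281 23440/17141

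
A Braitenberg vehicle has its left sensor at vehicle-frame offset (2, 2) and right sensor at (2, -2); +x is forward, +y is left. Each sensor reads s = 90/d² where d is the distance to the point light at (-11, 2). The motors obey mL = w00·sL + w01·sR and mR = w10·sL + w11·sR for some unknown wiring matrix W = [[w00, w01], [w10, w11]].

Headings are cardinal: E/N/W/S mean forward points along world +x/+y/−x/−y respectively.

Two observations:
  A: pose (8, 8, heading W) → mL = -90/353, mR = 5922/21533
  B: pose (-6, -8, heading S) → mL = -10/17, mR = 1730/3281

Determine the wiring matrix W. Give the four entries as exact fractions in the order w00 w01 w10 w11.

0 -1 1/2 1/2

obs A: pose=(8,8,W) → sL=18/61, sR=90/353, mL=-90/353, mR=5922/21533
obs B: pose=(-6,-8,S) → sL=90/193, sR=10/17, mL=-10/17, mR=1730/3281
sensor matrix S = [[18/61, 90/353], [90/193, 10/17]]; det S = 3863520/70649773
solve [mL_A; mL_B] = S·[w00; w01] and [mR_A; mR_B] = S·[w10; w11]:
  w00 = 0, w01 = -1, w10 = 1/2, w11 = 1/2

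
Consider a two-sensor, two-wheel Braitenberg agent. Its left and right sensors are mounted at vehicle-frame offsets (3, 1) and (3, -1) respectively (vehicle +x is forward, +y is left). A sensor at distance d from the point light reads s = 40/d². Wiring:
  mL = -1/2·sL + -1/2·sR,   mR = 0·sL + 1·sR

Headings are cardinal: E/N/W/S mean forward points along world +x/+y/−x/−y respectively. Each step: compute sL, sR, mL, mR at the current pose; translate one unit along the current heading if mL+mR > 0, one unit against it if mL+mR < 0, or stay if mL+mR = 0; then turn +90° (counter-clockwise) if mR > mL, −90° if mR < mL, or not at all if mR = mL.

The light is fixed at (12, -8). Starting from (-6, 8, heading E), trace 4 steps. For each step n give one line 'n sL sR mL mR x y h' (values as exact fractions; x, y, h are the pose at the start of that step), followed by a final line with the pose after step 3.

0 20/257 4/45 -964/11565 4/45 -6 8 E
1 8/137 40/617 -5208/84529 40/617 -5 8 N
2 5/82 10/181 -1725/29684 10/181 -5 9 W
3 40/421 8/97 -3624/40837 8/97 -4 9 S
final -4 10 E

n=0: pose=(-6,8,E); sL=20/257, sR=4/45; mL=-964/11565, mR=4/45; mL+mR=64/11565 → advance +1; mR−mL=664/3855 → turn +1·90°
n=1: pose=(-5,8,N); sL=8/137, sR=40/617; mL=-5208/84529, mR=40/617; mL+mR=272/84529 → advance +1; mR−mL=10688/84529 → turn +1·90°
n=2: pose=(-5,9,W); sL=5/82, sR=10/181; mL=-1725/29684, mR=10/181; mL+mR=-85/29684 → advance -1; mR−mL=3365/29684 → turn +1·90°
n=3: pose=(-4,9,S); sL=40/421, sR=8/97; mL=-3624/40837, mR=8/97; mL+mR=-256/40837 → advance -1; mR−mL=6992/40837 → turn +1·90°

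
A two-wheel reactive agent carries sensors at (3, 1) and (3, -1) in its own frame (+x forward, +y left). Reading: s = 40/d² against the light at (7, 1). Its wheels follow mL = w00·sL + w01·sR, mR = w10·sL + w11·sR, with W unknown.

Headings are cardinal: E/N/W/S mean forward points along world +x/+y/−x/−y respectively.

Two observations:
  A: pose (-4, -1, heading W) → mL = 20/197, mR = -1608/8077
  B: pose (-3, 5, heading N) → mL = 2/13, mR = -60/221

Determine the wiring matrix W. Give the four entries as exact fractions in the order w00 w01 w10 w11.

0 1/2 -1/2 -1/2

obs A: pose=(-4,-1,W) → sL=8/41, sR=40/197, mL=20/197, mR=-1608/8077
obs B: pose=(-3,5,N) → sL=4/17, sR=4/13, mL=2/13, mR=-60/221
sensor matrix S = [[8/41, 40/197], [4/17, 4/13]]; det S = 21888/1785017
solve [mL_A; mL_B] = S·[w00; w01] and [mR_A; mR_B] = S·[w10; w11]:
  w00 = 0, w01 = 1/2, w10 = -1/2, w11 = -1/2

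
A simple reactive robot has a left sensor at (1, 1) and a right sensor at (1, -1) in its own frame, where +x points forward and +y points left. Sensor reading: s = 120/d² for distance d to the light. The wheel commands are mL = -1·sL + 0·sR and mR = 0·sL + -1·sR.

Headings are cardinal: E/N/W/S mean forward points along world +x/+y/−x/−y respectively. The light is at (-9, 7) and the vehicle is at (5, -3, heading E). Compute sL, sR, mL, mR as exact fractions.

20/51 60/173 -20/51 -60/173

left sensor world pos  = (6, -2); dL² = 306
right sensor world pos = (6, -4); dR² = 346
sL = 120/306 = 20/51
sR = 120/346 = 60/173
mL = -1·sL + 0·sR = -20/51
mR = 0·sL + -1·sR = -60/173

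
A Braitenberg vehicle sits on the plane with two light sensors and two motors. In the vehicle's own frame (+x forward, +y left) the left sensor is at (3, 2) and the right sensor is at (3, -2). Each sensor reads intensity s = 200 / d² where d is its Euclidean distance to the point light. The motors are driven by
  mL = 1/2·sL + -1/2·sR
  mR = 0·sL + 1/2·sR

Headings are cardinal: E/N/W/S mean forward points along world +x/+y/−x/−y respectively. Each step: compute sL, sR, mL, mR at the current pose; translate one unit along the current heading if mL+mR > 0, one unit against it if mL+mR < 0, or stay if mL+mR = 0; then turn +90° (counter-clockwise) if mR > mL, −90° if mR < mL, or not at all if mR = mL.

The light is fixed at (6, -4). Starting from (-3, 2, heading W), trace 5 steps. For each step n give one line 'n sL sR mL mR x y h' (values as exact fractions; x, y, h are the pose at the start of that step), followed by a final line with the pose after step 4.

n=0: pose=(-3,2,W); sL=5/4, sR=25/26; mL=15/104, mR=25/52; mL+mR=5/8 → advance +1; mR−mL=35/104 → turn +1·90°
n=1: pose=(-4,2,S); sL=200/73, sR=200/153; mL=8000/11169, mR=100/153; mL+mR=100/73 → advance +1; mR−mL=-700/11169 → turn -1·90°
n=2: pose=(-4,1,W); sL=100/89, sR=100/109; mL=1000/9701, mR=50/109; mL+mR=50/89 → advance +1; mR−mL=3450/9701 → turn +1·90°
n=3: pose=(-5,1,S); sL=40/17, sR=200/173; mL=1760/2941, mR=100/173; mL+mR=20/17 → advance +1; mR−mL=-60/2941 → turn -1·90°
n=4: pose=(-5,0,W); sL=1, sR=25/29; mL=2/29, mR=25/58; mL+mR=1/2 → advance +1; mR−mL=21/58 → turn +1·90°

0 5/4 25/26 15/104 25/52 -3 2 W
1 200/73 200/153 8000/11169 100/153 -4 2 S
2 100/89 100/109 1000/9701 50/109 -4 1 W
3 40/17 200/173 1760/2941 100/173 -5 1 S
4 1 25/29 2/29 25/58 -5 0 W
final -6 0 S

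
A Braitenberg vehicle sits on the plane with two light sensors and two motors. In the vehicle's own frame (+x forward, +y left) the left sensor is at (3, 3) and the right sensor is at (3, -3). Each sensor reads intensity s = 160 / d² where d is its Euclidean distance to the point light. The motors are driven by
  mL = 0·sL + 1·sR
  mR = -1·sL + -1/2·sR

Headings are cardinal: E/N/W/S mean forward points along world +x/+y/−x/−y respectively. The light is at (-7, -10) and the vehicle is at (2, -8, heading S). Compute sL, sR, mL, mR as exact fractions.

32/29 160/37 160/37 -3504/1073

left sensor world pos  = (5, -11); dL² = 145
right sensor world pos = (-1, -11); dR² = 37
sL = 160/145 = 32/29
sR = 160/37 = 160/37
mL = 0·sL + 1·sR = 160/37
mR = -1·sL + -1/2·sR = -3504/1073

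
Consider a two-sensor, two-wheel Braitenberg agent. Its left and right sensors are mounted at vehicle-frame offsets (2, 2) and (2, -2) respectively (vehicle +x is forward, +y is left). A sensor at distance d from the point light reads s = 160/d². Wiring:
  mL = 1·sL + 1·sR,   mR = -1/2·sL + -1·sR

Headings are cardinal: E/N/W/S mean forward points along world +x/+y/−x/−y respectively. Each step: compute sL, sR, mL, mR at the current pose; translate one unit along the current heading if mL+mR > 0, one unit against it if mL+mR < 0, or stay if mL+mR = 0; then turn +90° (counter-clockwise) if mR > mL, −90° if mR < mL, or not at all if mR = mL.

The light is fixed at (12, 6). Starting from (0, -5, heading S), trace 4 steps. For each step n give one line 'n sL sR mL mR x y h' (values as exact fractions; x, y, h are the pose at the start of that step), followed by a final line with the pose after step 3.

0 160/269 32/73 20288/19637 -14448/19637 0 -5 S
1 20/49 20/37 1720/1813 -1350/1813 0 -6 W
2 32/65 160/221 1344/1105 -1072/1105 -1 -6 N
3 80/101 16/29 3936/2929 -2776/2929 -1 -5 E
final 0 -5 S

n=0: pose=(0,-5,S); sL=160/269, sR=32/73; mL=20288/19637, mR=-14448/19637; mL+mR=80/269 → advance +1; mR−mL=-34736/19637 → turn -1·90°
n=1: pose=(0,-6,W); sL=20/49, sR=20/37; mL=1720/1813, mR=-1350/1813; mL+mR=10/49 → advance +1; mR−mL=-3070/1813 → turn -1·90°
n=2: pose=(-1,-6,N); sL=32/65, sR=160/221; mL=1344/1105, mR=-1072/1105; mL+mR=16/65 → advance +1; mR−mL=-2416/1105 → turn -1·90°
n=3: pose=(-1,-5,E); sL=80/101, sR=16/29; mL=3936/2929, mR=-2776/2929; mL+mR=40/101 → advance +1; mR−mL=-6712/2929 → turn -1·90°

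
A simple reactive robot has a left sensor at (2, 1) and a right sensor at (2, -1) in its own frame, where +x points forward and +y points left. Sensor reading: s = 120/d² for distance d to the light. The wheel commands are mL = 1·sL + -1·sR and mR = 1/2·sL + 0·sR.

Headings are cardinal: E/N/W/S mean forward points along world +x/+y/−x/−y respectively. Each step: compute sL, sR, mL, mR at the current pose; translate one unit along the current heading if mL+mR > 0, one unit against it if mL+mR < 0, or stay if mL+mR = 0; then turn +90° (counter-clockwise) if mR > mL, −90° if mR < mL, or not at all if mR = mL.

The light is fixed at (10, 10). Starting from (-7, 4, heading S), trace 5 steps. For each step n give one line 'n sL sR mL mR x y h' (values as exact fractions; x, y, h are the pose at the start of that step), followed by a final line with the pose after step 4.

n=0: pose=(-7,4,S); sL=3/8, sR=30/97; mL=51/776, mR=3/16; mL+mR=393/1552 → advance +1; mR−mL=189/1552 → turn +1·90°
n=1: pose=(-7,3,E); sL=40/87, sR=120/289; mL=1120/25143, mR=20/87; mL+mR=2300/8381 → advance +1; mR−mL=4660/25143 → turn +1·90°
n=2: pose=(-6,3,N); sL=60/157, sR=12/25; mL=-384/3925, mR=30/157; mL+mR=366/3925 → advance +1; mR−mL=1134/3925 → turn +1·90°
n=3: pose=(-6,4,W); sL=120/373, sR=120/349; mL=-2880/130177, mR=60/373; mL+mR=18060/130177 → advance +1; mR−mL=23820/130177 → turn +1·90°
n=4: pose=(-7,4,S); sL=3/8, sR=30/97; mL=51/776, mR=3/16; mL+mR=393/1552 → advance +1; mR−mL=189/1552 → turn +1·90°

0 3/8 30/97 51/776 3/16 -7 4 S
1 40/87 120/289 1120/25143 20/87 -7 3 E
2 60/157 12/25 -384/3925 30/157 -6 3 N
3 120/373 120/349 -2880/130177 60/373 -6 4 W
4 3/8 30/97 51/776 3/16 -7 4 S
final -7 3 E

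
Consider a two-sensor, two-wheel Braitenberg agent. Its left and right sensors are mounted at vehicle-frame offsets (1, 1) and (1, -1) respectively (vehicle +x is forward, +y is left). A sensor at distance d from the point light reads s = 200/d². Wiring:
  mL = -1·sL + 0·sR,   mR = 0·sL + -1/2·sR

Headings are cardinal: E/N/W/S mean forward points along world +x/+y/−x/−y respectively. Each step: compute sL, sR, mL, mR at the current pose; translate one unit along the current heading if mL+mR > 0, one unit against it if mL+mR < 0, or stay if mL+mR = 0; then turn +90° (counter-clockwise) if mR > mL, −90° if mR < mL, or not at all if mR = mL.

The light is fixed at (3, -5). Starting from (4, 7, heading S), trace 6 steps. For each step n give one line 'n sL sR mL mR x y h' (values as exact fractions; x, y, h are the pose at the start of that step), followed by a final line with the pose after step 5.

0 8/5 200/121 -8/5 -100/121 4 7 S
1 1 50/37 -1 -25/37 4 8 E
2 200/197 200/197 -200/197 -100/197 3 8 N
3 100/61 20/17 -100/61 -10/17 3 7 W
4 8/5 200/121 -8/5 -100/121 4 7 S
5 1 50/37 -1 -25/37 4 8 E
final 3 8 N

n=0: pose=(4,7,S); sL=8/5, sR=200/121; mL=-8/5, mR=-100/121; mL+mR=-1468/605 → advance -1; mR−mL=468/605 → turn +1·90°
n=1: pose=(4,8,E); sL=1, sR=50/37; mL=-1, mR=-25/37; mL+mR=-62/37 → advance -1; mR−mL=12/37 → turn +1·90°
n=2: pose=(3,8,N); sL=200/197, sR=200/197; mL=-200/197, mR=-100/197; mL+mR=-300/197 → advance -1; mR−mL=100/197 → turn +1·90°
n=3: pose=(3,7,W); sL=100/61, sR=20/17; mL=-100/61, mR=-10/17; mL+mR=-2310/1037 → advance -1; mR−mL=1090/1037 → turn +1·90°
n=4: pose=(4,7,S); sL=8/5, sR=200/121; mL=-8/5, mR=-100/121; mL+mR=-1468/605 → advance -1; mR−mL=468/605 → turn +1·90°
n=5: pose=(4,8,E); sL=1, sR=50/37; mL=-1, mR=-25/37; mL+mR=-62/37 → advance -1; mR−mL=12/37 → turn +1·90°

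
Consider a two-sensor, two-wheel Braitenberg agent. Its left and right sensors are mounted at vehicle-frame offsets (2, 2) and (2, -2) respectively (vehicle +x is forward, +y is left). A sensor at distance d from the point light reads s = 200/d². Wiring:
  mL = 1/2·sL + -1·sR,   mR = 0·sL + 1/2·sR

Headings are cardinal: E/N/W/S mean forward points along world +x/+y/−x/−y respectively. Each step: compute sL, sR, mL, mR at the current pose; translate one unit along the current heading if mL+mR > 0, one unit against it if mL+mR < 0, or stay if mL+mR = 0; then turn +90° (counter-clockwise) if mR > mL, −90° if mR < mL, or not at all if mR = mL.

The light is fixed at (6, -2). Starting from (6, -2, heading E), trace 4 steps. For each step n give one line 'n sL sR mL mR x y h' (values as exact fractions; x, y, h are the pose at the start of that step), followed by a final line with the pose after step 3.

n=0: pose=(6,-2,E); sL=25, sR=25; mL=-25/2, mR=25/2; mL+mR=0 → advance +0; mR−mL=25 → turn +1·90°
n=1: pose=(6,-2,N); sL=25, sR=25; mL=-25/2, mR=25/2; mL+mR=0 → advance +0; mR−mL=25 → turn +1·90°
n=2: pose=(6,-2,W); sL=25, sR=25; mL=-25/2, mR=25/2; mL+mR=0 → advance +0; mR−mL=25 → turn +1·90°
n=3: pose=(6,-2,S); sL=25, sR=25; mL=-25/2, mR=25/2; mL+mR=0 → advance +0; mR−mL=25 → turn +1·90°

0 25 25 -25/2 25/2 6 -2 E
1 25 25 -25/2 25/2 6 -2 N
2 25 25 -25/2 25/2 6 -2 W
3 25 25 -25/2 25/2 6 -2 S
final 6 -2 E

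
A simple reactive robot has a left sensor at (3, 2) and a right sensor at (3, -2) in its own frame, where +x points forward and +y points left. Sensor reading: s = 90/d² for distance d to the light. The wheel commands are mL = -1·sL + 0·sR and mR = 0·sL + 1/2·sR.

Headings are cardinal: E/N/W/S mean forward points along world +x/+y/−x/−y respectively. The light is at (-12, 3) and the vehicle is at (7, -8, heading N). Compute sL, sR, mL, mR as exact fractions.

90/353 18/101 -90/353 9/101

left sensor world pos  = (5, -5); dL² = 353
right sensor world pos = (9, -5); dR² = 505
sL = 90/353 = 90/353
sR = 90/505 = 18/101
mL = -1·sL + 0·sR = -90/353
mR = 0·sL + 1/2·sR = 9/101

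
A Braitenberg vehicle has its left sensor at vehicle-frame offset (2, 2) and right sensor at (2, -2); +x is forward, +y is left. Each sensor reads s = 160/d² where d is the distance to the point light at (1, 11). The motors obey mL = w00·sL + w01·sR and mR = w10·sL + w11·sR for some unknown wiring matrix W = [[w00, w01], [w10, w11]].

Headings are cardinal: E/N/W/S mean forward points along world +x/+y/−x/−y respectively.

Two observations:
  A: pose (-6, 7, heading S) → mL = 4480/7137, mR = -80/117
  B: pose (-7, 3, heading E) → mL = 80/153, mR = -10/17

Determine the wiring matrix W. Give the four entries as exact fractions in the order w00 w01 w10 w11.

1/2 -1/2 0 -1/2

obs A: pose=(-6,7,S) → sL=160/61, sR=160/117, mL=4480/7137, mR=-80/117
obs B: pose=(-7,3,E) → sL=20/9, sR=20/17, mL=80/153, mR=-10/17
sensor matrix S = [[160/61, 160/117], [20/9, 20/17]]; det S = 51200/1091961
solve [mL_A; mL_B] = S·[w00; w01] and [mR_A; mR_B] = S·[w10; w11]:
  w00 = 1/2, w01 = -1/2, w10 = 0, w11 = -1/2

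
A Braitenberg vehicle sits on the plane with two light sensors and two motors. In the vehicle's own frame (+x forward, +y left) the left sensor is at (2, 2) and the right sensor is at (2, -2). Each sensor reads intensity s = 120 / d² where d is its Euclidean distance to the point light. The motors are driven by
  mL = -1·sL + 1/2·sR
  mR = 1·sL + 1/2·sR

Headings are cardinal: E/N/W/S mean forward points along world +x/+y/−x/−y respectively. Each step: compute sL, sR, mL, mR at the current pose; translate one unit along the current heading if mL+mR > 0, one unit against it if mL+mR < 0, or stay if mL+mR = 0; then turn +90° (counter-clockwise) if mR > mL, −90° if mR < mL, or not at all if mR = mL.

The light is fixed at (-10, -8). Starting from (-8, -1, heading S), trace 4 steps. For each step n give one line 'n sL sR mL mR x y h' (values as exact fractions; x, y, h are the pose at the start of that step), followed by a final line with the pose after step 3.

n=0: pose=(-8,-1,S); sL=120/41, sR=24/5; mL=-108/205, mR=1092/205; mL+mR=24/5 → advance +1; mR−mL=240/41 → turn +1·90°
n=1: pose=(-8,-2,E); sL=3/2, sR=15/4; mL=3/8, mR=27/8; mL+mR=15/4 → advance +1; mR−mL=3 → turn +1·90°
n=2: pose=(-7,-2,N); sL=24/13, sR=120/89; mL=-1356/1157, mR=2916/1157; mL+mR=120/89 → advance +1; mR−mL=48/13 → turn +1·90°
n=3: pose=(-7,-1,W); sL=60/13, sR=60/41; mL=-2070/533, mR=2850/533; mL+mR=60/41 → advance +1; mR−mL=120/13 → turn +1·90°

0 120/41 24/5 -108/205 1092/205 -8 -1 S
1 3/2 15/4 3/8 27/8 -8 -2 E
2 24/13 120/89 -1356/1157 2916/1157 -7 -2 N
3 60/13 60/41 -2070/533 2850/533 -7 -1 W
final -8 -1 S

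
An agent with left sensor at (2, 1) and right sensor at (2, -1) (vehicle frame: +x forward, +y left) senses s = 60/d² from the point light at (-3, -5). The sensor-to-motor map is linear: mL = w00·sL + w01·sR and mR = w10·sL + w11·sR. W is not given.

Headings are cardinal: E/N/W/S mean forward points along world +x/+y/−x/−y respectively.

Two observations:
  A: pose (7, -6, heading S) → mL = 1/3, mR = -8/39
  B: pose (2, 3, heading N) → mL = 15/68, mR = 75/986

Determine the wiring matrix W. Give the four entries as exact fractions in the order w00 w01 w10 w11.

0 1/2 1 -1

obs A: pose=(7,-6,S) → sL=6/13, sR=2/3, mL=1/3, mR=-8/39
obs B: pose=(2,3,N) → sL=15/29, sR=15/34, mL=15/68, mR=75/986
sensor matrix S = [[6/13, 2/3], [15/29, 15/34]]; det S = -905/6409
solve [mL_A; mL_B] = S·[w00; w01] and [mR_A; mR_B] = S·[w10; w11]:
  w00 = 0, w01 = 1/2, w10 = 1, w11 = -1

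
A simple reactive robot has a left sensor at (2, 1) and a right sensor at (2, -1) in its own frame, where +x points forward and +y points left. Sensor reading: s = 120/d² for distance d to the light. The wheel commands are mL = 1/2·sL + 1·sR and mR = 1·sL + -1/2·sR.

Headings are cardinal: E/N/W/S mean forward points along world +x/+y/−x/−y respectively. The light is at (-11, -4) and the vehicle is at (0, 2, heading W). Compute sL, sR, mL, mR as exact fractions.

left sensor world pos  = (-2, 1); dL² = 106
right sensor world pos = (-2, 3); dR² = 130
sL = 120/106 = 60/53
sR = 120/130 = 12/13
mL = 1/2·sL + 1·sR = 1026/689
mR = 1·sL + -1/2·sR = 462/689

60/53 12/13 1026/689 462/689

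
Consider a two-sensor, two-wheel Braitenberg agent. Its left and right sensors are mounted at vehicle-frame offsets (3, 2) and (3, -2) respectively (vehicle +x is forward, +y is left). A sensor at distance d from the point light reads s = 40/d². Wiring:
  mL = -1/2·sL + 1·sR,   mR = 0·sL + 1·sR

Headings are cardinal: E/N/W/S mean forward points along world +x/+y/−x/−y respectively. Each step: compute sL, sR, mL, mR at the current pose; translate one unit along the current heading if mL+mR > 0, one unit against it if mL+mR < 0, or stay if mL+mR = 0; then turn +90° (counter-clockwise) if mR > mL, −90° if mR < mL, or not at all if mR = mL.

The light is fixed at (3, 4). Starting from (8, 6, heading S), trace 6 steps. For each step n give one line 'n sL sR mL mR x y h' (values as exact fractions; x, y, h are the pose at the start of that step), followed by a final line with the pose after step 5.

0 4/5 4 18/5 4 8 6 S
1 40/73 8/13 324/949 8/13 8 5 E
2 5/4 1/2 -1/8 1/2 9 5 N
3 40/9 8/5 -28/45 8/5 9 6 W
4 4/5 4 18/5 4 8 6 S
5 40/73 8/13 324/949 8/13 8 5 E
final 9 5 N

n=0: pose=(8,6,S); sL=4/5, sR=4; mL=18/5, mR=4; mL+mR=38/5 → advance +1; mR−mL=2/5 → turn +1·90°
n=1: pose=(8,5,E); sL=40/73, sR=8/13; mL=324/949, mR=8/13; mL+mR=908/949 → advance +1; mR−mL=20/73 → turn +1·90°
n=2: pose=(9,5,N); sL=5/4, sR=1/2; mL=-1/8, mR=1/2; mL+mR=3/8 → advance +1; mR−mL=5/8 → turn +1·90°
n=3: pose=(9,6,W); sL=40/9, sR=8/5; mL=-28/45, mR=8/5; mL+mR=44/45 → advance +1; mR−mL=20/9 → turn +1·90°
n=4: pose=(8,6,S); sL=4/5, sR=4; mL=18/5, mR=4; mL+mR=38/5 → advance +1; mR−mL=2/5 → turn +1·90°
n=5: pose=(8,5,E); sL=40/73, sR=8/13; mL=324/949, mR=8/13; mL+mR=908/949 → advance +1; mR−mL=20/73 → turn +1·90°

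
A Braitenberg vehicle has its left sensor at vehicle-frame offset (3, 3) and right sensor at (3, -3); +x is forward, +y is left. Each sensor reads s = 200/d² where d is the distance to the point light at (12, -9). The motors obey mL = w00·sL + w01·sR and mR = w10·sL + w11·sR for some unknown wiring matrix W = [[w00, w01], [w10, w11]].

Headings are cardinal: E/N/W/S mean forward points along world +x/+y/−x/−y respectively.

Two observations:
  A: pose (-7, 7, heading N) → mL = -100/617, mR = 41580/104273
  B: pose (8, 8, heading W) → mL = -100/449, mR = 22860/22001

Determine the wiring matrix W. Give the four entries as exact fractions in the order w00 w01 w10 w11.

0 -1/2 1 1/2

obs A: pose=(-7,7,N) → sL=40/169, sR=200/617, mL=-100/617, mR=41580/104273
obs B: pose=(8,8,W) → sL=40/49, sR=200/449, mL=-100/449, mR=22860/22001
sensor matrix S = [[40/169, 200/617], [40/49, 200/449]]; det S = -365184000/2294110273
solve [mL_A; mL_B] = S·[w00; w01] and [mR_A; mR_B] = S·[w10; w11]:
  w00 = 0, w01 = -1/2, w10 = 1, w11 = 1/2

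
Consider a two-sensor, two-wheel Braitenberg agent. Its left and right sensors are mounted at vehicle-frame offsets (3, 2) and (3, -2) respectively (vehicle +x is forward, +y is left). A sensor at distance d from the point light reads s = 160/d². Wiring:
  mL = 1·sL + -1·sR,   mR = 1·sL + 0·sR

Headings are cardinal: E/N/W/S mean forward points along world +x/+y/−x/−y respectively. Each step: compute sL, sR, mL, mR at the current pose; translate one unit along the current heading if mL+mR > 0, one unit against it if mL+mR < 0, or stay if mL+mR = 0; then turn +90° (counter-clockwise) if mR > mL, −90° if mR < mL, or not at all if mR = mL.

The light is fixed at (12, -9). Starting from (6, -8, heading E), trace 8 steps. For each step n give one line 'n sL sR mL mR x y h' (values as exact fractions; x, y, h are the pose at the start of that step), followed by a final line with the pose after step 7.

n=0: pose=(6,-8,E); sL=80/9, sR=16; mL=-64/9, mR=80/9; mL+mR=16/9 → advance +1; mR−mL=16 → turn +1·90°
n=1: pose=(7,-8,N); sL=32/13, sR=32/5; mL=-256/65, mR=32/13; mL+mR=-96/65 → advance -1; mR−mL=32/5 → turn +1·90°
n=2: pose=(7,-9,W); sL=40/17, sR=40/17; mL=0, mR=40/17; mL+mR=40/17 → advance +1; mR−mL=40/17 → turn +1·90°
n=3: pose=(6,-9,S); sL=32/5, sR=160/73; mL=1536/365, mR=32/5; mL+mR=3872/365 → advance +1; mR−mL=160/73 → turn +1·90°
n=4: pose=(6,-10,E); sL=16, sR=80/9; mL=64/9, mR=16; mL+mR=208/9 → advance +1; mR−mL=80/9 → turn +1·90°
n=5: pose=(7,-10,N); sL=160/53, sR=160/13; mL=-6400/689, mR=160/53; mL+mR=-4320/689 → advance -1; mR−mL=160/13 → turn +1·90°
n=6: pose=(7,-11,W); sL=2, sR=5/2; mL=-1/2, mR=2; mL+mR=3/2 → advance +1; mR−mL=5/2 → turn +1·90°
n=7: pose=(6,-11,S); sL=160/41, sR=160/89; mL=7680/3649, mR=160/41; mL+mR=21920/3649 → advance +1; mR−mL=160/89 → turn +1·90°

0 80/9 16 -64/9 80/9 6 -8 E
1 32/13 32/5 -256/65 32/13 7 -8 N
2 40/17 40/17 0 40/17 7 -9 W
3 32/5 160/73 1536/365 32/5 6 -9 S
4 16 80/9 64/9 16 6 -10 E
5 160/53 160/13 -6400/689 160/53 7 -10 N
6 2 5/2 -1/2 2 7 -11 W
7 160/41 160/89 7680/3649 160/41 6 -11 S
final 6 -12 E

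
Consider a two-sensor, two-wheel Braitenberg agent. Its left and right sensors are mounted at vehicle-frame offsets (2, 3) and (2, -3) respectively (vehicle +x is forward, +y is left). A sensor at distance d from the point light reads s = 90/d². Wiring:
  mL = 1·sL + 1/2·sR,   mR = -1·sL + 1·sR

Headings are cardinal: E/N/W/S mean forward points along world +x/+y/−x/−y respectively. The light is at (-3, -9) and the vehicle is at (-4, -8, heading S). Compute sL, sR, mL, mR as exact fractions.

left sensor world pos  = (-1, -10); dL² = 5
right sensor world pos = (-7, -10); dR² = 17
sL = 90/5 = 18
sR = 90/17 = 90/17
mL = 1·sL + 1/2·sR = 351/17
mR = -1·sL + 1·sR = -216/17

18 90/17 351/17 -216/17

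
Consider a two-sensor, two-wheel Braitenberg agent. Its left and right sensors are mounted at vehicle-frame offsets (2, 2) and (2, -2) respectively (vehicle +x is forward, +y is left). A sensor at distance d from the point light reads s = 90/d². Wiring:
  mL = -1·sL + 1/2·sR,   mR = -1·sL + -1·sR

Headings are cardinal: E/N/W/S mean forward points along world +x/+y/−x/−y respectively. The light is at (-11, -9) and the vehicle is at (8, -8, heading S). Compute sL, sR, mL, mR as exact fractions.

left sensor world pos  = (10, -10); dL² = 442
right sensor world pos = (6, -10); dR² = 290
sL = 90/442 = 45/221
sR = 90/290 = 9/29
mL = -1·sL + 1/2·sR = -621/12818
mR = -1·sL + -1·sR = -3294/6409

45/221 9/29 -621/12818 -3294/6409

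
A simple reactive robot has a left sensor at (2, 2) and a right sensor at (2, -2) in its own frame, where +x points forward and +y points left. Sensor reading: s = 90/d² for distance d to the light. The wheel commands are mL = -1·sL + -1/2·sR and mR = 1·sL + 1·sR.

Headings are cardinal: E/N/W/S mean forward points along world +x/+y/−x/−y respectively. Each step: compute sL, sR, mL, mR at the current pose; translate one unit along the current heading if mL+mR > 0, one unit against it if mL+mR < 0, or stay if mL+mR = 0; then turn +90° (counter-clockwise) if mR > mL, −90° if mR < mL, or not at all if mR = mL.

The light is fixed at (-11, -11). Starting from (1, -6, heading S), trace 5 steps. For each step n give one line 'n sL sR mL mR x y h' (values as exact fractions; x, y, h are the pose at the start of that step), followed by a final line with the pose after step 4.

0 18/41 90/109 -3807/4469 5652/4469 1 -6 S
1 45/116 9/20 -711/1160 243/290 1 -7 E
2 90/157 10/29 -3395/4553 4180/4553 2 -7 N
3 9/13 9/17 -423/442 270/221 2 -6 W
4 18/41 90/109 -3807/4469 5652/4469 1 -6 S
final 1 -7 E

n=0: pose=(1,-6,S); sL=18/41, sR=90/109; mL=-3807/4469, mR=5652/4469; mL+mR=45/109 → advance +1; mR−mL=9459/4469 → turn +1·90°
n=1: pose=(1,-7,E); sL=45/116, sR=9/20; mL=-711/1160, mR=243/290; mL+mR=9/40 → advance +1; mR−mL=1683/1160 → turn +1·90°
n=2: pose=(2,-7,N); sL=90/157, sR=10/29; mL=-3395/4553, mR=4180/4553; mL+mR=5/29 → advance +1; mR−mL=7575/4553 → turn +1·90°
n=3: pose=(2,-6,W); sL=9/13, sR=9/17; mL=-423/442, mR=270/221; mL+mR=9/34 → advance +1; mR−mL=963/442 → turn +1·90°
n=4: pose=(1,-6,S); sL=18/41, sR=90/109; mL=-3807/4469, mR=5652/4469; mL+mR=45/109 → advance +1; mR−mL=9459/4469 → turn +1·90°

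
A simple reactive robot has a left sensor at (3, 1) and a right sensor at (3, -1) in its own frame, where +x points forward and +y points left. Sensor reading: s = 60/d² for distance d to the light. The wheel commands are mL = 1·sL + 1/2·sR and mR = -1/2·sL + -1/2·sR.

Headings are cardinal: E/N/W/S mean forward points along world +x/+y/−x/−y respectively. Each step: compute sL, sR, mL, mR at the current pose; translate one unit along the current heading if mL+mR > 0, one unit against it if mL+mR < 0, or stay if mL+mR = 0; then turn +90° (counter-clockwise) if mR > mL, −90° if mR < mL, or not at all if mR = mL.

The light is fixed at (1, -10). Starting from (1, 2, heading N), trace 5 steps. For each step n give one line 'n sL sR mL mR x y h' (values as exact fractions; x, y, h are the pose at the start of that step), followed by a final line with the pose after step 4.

n=0: pose=(1,2,N); sL=30/113, sR=30/113; mL=45/113, mR=-30/113; mL+mR=15/113 → advance +1; mR−mL=-75/113 → turn -1·90°
n=1: pose=(1,3,E); sL=12/41, sR=20/51; mL=1022/2091, mR=-716/2091; mL+mR=6/41 → advance +1; mR−mL=-1738/2091 → turn -1·90°
n=2: pose=(2,3,S); sL=15/26, sR=3/5; mL=57/65, mR=-153/260; mL+mR=15/52 → advance +1; mR−mL=-381/260 → turn -1·90°
n=3: pose=(2,2,W); sL=12/25, sR=60/173; mL=2826/4325, mR=-1788/4325; mL+mR=6/25 → advance +1; mR−mL=-4614/4325 → turn -1·90°
n=4: pose=(1,2,N); sL=30/113, sR=30/113; mL=45/113, mR=-30/113; mL+mR=15/113 → advance +1; mR−mL=-75/113 → turn -1·90°

0 30/113 30/113 45/113 -30/113 1 2 N
1 12/41 20/51 1022/2091 -716/2091 1 3 E
2 15/26 3/5 57/65 -153/260 2 3 S
3 12/25 60/173 2826/4325 -1788/4325 2 2 W
4 30/113 30/113 45/113 -30/113 1 2 N
final 1 3 E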